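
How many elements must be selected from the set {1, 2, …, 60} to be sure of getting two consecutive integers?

Partition {1, …, 60} into 30 pairs: {1,2}, {3,4}, …, {59,60}.
Choosing 30 integers — say the 30 even numbers 2, 4, …, 60 — takes one from each pair and avoids the property.
Choosing 31 forces two into the same pair by pigeonhole, and those are consecutive. So 31.

31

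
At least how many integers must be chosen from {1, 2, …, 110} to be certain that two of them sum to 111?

56

Partition {1, …, 110} into 55 pairs: {1,110}, {2,109}, …, {55,56}.
Choosing 55 integers — say the integers 1 through 55 — takes one from each pair and avoids the property.
Choosing 56 forces two into the same pair by pigeonhole, and those sum to 111. So 56.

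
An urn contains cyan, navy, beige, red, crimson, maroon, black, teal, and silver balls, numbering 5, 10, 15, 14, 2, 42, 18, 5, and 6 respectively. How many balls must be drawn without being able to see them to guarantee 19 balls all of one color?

94

Treat the 9 colors as pigeonholes.
In the worst case we take at most 18 of each color, but all 5 cyan, all 10 navy, all 15 beige, all 14 red, all 2 crimson, all 5 teal, and all 6 silver (fewer than 18), giving 5 + 10 + 15 + 14 + 2 + 18 + 18 + 5 + 6 = 93.
One more ball then forces some color to 19, so 93 + 1 = 94.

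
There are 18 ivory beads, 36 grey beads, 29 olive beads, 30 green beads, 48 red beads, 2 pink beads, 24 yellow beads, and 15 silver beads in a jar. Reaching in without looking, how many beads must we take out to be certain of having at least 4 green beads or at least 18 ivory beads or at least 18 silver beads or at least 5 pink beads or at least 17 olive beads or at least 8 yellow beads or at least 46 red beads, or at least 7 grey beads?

The worst case stops just short of every target: 17 ivory, 6 grey, 16 olive, 3 green, 45 red, all 2 pink, 7 yellow, all 15 silver — 17 + 6 + 16 + 3 + 45 + 2 + 7 + 15 = 111 beads.
One more bead must push some color to its target, so 111 + 1 = 112.

112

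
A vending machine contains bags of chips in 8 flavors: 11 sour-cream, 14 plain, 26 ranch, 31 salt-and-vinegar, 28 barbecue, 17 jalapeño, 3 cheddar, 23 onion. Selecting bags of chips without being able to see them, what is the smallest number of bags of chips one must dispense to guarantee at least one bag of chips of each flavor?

The hardest flavor to obtain is cheddar: we could draw every other bag of chips first — 153 − 3 = 150 bags of chips — without a single cheddar one.
The next draw must be cheddar, so 150 + 1 = 151.

151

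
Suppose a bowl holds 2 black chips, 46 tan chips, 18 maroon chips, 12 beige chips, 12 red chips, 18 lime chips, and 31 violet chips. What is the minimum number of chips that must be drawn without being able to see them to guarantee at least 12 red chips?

To avoid red chips as long as possible, exhaust the other 6 colors first.
The worst case draws every non-red chip first: 2 + 46 + 18 + 12 + 18 + 31 = 127.
The next 12 draws are then forced to be red, giving 127 + 12 = 139.

139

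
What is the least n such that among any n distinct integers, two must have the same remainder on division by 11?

Use the pigeonhole principle on residue classes: two integers differ by a multiple of 11 exactly when they share a remainder mod 11.
There are 11 residue classes mod 11, so 11 integers can all lie in distinct classes.
One more integer must repeat a residue, giving a difference divisible by 11. So n = 11 + 1 = 12.

12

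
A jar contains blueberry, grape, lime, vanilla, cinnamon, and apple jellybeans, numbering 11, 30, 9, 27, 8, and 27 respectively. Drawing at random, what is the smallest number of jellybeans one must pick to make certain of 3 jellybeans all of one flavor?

The worst case takes 2 jellybeans of each flavor without reaching 3 of any: 6 × 2 = 12.
The next jellybean must bring some flavor to 3, so 12 + 1 = 13.

13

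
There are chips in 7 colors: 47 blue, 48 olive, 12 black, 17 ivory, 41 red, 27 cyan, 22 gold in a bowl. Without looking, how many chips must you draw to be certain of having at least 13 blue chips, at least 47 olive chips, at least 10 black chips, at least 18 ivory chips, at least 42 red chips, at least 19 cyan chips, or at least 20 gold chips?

163

The worst case stops just short of every target: 12 blue, 46 olive, 9 black, 17 ivory, 41 red, 18 cyan, 19 gold — 12 + 46 + 9 + 17 + 41 + 18 + 19 = 162 chips.
One more chip must push some color to its target, so 162 + 1 = 163.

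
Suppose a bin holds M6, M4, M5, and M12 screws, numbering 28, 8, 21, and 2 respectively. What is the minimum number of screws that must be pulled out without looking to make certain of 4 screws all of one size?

12

In the worst case we take at most 3 of each size, but all 2 M12 (fewer than 3), giving 3 + 3 + 3 + 2 = 11.
One more screw then forces some size to 4, so 11 + 1 = 12.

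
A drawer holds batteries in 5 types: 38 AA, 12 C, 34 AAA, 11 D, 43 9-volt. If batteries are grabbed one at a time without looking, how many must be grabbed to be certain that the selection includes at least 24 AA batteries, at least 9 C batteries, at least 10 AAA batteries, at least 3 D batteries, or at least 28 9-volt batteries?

70

The worst case stops just short of every target: 23 AA, 8 C, 9 AAA, 2 D, 27 9-volt — 23 + 8 + 9 + 2 + 27 = 69 batteries.
One more battery must push some type to its target, so 69 + 1 = 70.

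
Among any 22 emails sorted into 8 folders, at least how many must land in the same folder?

3

If each of the 8 folders held at most 2, the total would be at most 8 × 2 = 16 < 22, a contradiction.
So at least one holds ⌈22/8⌉ = 3.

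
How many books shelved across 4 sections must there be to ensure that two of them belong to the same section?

5

There are 4 sections acting as pigeonholes.
With 4 books we could place one in each, avoiding any repeat.
One more forces some class to hold 2, so 4 + 1 = 5.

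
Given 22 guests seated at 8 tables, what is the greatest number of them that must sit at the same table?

If each of the 8 tables held at most 2, the total would be at most 8 × 2 = 16 < 22, a contradiction.
So at least one holds ⌈22/8⌉ = 3.

3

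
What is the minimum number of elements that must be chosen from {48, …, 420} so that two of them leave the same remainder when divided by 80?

81

Use the pigeonhole principle on residue classes: group the integers by remainder mod 80; there are 80 residue classes, each nonempty in this range.
Choosing one from each class (80 integers) avoids any shared remainder.
One more choice must repeat a class, so two differ by a multiple of 80. Hence 80 + 1 = 81.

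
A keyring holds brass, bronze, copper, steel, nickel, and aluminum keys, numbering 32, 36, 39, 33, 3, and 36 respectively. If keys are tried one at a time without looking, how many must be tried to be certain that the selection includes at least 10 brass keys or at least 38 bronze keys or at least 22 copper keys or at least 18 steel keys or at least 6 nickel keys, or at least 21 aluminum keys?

Each of the 6 types has its own threshold; avoid all of them simultaneously.
The worst case stops just short of every target: 9 brass, all 36 bronze, 21 copper, 17 steel, all 3 nickel, 20 aluminum — 9 + 36 + 21 + 17 + 3 + 20 = 106 keys.
One more key must push some type to its target, so 106 + 1 = 107.

107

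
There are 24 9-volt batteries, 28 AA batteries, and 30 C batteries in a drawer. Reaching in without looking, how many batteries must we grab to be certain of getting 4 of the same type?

10

Treat the 3 types as pigeonholes.
The worst case takes 3 batteries of each type without reaching 4 of any: 3 × 3 = 9.
The next battery must bring some type to 4, so 9 + 1 = 10.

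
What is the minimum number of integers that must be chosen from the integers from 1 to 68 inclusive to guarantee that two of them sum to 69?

35

Partition {1, …, 68} into 34 pairs: {1,68}, {2,67}, …, {34,35}.
Choosing 34 integers — say the integers 1 through 34 — takes one from each pair and avoids the property.
Choosing 35 forces two into the same pair by pigeonhole, and those sum to 69. So 35.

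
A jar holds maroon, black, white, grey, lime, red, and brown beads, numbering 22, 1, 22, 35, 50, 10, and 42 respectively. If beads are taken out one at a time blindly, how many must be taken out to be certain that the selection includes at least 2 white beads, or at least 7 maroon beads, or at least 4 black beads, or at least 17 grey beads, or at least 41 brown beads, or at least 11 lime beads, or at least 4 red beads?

Each of the 7 colors has its own threshold; avoid all of them simultaneously.
The worst case stops just short of every target: 6 maroon, all 1 black, 1 white, 16 grey, 10 lime, 3 red, 40 brown — 6 + 1 + 1 + 16 + 10 + 3 + 40 = 77 beads.
One more bead must push some color to its target, so 77 + 1 = 78.

78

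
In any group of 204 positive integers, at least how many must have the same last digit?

21

There are 10 possible last digits, which serve as the pigeonholes.
If each of the 10 possible last digits held at most 20, the total would be at most 10 × 20 = 200 < 204, a contradiction.
So at least one holds ⌈204/10⌉ = 21.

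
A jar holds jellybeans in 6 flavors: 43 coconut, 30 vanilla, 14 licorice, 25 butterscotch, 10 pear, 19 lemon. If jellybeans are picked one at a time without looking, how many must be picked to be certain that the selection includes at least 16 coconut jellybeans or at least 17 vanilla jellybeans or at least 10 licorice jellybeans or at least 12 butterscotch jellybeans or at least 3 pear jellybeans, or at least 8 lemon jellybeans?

The worst case stops just short of every target: 15 coconut, 16 vanilla, 9 licorice, 11 butterscotch, 2 pear, 7 lemon — 15 + 16 + 9 + 11 + 2 + 7 = 60 jellybeans.
One more jellybean must push some flavor to its target, so 60 + 1 = 61.

61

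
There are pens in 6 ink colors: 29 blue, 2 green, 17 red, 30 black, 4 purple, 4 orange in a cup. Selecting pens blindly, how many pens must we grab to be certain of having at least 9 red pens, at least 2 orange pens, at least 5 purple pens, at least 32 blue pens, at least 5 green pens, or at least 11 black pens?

55

Each of the 6 ink colors has its own threshold; avoid all of them simultaneously.
The worst case stops just short of every target: all 29 blue, all 2 green, 8 red, 10 black, 4 purple, 1 orange — 29 + 2 + 8 + 10 + 4 + 1 = 54 pens.
One more pen must push some ink color to its target, so 54 + 1 = 55.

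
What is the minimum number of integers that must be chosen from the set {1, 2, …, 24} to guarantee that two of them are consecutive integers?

Partition {1, …, 24} into 12 pairs: {1,2}, {3,4}, …, {23,24}.
Choosing 12 integers — say the 12 even numbers 2, 4, …, 24 — takes one from each pair and avoids the property.
Choosing 13 forces two into the same pair by pigeonhole, and those are consecutive. So 13.

13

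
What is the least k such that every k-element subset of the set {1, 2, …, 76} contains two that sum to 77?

39

Partition {1, …, 76} into 38 pairs: {1,76}, {2,75}, …, {38,39}.
Choosing 38 integers — say the integers 1 through 38 — takes one from each pair and avoids the property.
Choosing 39 forces two into the same pair by pigeonhole, and those sum to 77. So 39.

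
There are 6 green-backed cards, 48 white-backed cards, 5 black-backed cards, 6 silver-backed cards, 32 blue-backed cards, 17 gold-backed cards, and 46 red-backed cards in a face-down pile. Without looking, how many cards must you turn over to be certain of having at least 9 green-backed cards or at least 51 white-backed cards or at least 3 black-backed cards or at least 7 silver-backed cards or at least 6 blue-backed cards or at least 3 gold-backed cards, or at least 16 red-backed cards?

85

The worst case stops just short of every target: all 6 green-backed, all 48 white-backed, 2 black-backed, 6 silver-backed, 5 blue-backed, 2 gold-backed, 15 red-backed — 6 + 48 + 2 + 6 + 5 + 2 + 15 = 84 cards.
One more card must push some back color to its target, so 84 + 1 = 85.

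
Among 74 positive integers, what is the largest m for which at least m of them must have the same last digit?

The 74 positive integers fall into 10 possible last digits.
If each of the 10 possible last digits held at most 7, the total would be at most 10 × 7 = 70 < 74, a contradiction.
So at least one holds ⌈74/10⌉ = 8.

8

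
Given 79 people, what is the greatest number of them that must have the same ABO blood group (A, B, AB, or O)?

20

The 79 people fall into 4 ABO blood groups.
If each of the 4 ABO blood groups held at most 19, the total would be at most 4 × 19 = 76 < 79, a contradiction.
So at least one holds ⌈79/4⌉ = 20.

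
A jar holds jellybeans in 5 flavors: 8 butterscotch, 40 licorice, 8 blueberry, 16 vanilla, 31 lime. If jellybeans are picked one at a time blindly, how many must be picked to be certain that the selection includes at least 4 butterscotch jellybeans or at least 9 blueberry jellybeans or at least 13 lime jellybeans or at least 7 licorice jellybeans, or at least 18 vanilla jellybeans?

46

The worst case stops just short of every target: 3 butterscotch, 6 licorice, 8 blueberry, all 16 vanilla, 12 lime — 3 + 6 + 8 + 16 + 12 = 45 jellybeans.
One more jellybean must push some flavor to its target, so 45 + 1 = 46.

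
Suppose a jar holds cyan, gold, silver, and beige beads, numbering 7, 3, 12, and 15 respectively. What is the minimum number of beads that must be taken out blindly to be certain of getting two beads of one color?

5

Treat the 4 colors as pigeonholes.
The worst case takes 1 bead of each color without reaching 2 of any: 4 × 1 = 4.
The next bead must bring some color to 2, so 4 + 1 = 5.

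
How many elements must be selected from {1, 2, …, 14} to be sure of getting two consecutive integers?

8

Partition {1, …, 14} into 7 pairs: {1,2}, {3,4}, …, {13,14}.
Choosing 7 integers — say the 7 even numbers 2, 4, …, 14 — takes one from each pair and avoids the property.
Choosing 8 forces two into the same pair by pigeonhole, and those are consecutive. So 8.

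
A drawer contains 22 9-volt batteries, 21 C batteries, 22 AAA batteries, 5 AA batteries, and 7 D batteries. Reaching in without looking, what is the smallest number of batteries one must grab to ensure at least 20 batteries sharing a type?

70

Treat the 5 types as pigeonholes.
In the worst case we take at most 19 of each type, but all 5 AA and all 7 D (fewer than 19), giving 19 + 19 + 19 + 5 + 7 = 69.
One more battery then forces some type to 20, so 69 + 1 = 70.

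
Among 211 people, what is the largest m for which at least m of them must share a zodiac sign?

There are 12 zodiac signs, which serve as the pigeonholes.
If each of the 12 zodiac signs held at most 17, the total would be at most 12 × 17 = 204 < 211, a contradiction.
So at least one holds ⌈211/12⌉ = 18.

18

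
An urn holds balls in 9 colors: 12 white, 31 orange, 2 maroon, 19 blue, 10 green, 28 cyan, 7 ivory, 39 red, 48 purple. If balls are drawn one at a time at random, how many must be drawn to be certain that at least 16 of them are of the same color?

107

In the worst case we take at most 15 of each color, but all 12 white, all 2 maroon, all 10 green, and all 7 ivory (fewer than 15), giving 12 + 15 + 2 + 15 + 10 + 15 + 7 + 15 + 15 = 106.
One more ball then forces some color to 16, so 106 + 1 = 107.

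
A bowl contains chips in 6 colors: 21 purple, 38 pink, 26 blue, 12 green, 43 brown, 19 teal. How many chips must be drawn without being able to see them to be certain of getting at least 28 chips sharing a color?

133

In the worst case we take at most 27 of each color, but all 21 purple, all 26 blue, all 12 green, and all 19 teal (fewer than 27), giving 21 + 27 + 26 + 12 + 27 + 19 = 132.
One more chip then forces some color to 28, so 132 + 1 = 133.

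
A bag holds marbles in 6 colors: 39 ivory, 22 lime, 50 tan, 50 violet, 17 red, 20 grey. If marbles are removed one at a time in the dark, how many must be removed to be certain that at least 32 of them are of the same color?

153

In the worst case we take at most 31 of each color, but all 22 lime, all 17 red, and all 20 grey (fewer than 31), giving 31 + 22 + 31 + 31 + 17 + 20 = 152.
One more marble then forces some color to 32, so 152 + 1 = 153.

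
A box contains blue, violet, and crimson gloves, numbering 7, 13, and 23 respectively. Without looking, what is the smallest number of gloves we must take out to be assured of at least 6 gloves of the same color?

16

Treat the 3 colors as pigeonholes.
The worst case takes 5 gloves of each color without reaching 6 of any: 3 × 5 = 15.
The next glove must bring some color to 6, so 15 + 1 = 16.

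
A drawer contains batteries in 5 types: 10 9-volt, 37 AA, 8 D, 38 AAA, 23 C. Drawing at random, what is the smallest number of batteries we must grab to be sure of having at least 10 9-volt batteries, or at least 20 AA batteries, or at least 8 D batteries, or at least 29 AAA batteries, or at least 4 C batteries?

67

The worst case stops just short of every target: 9 9-volt, 19 AA, 7 D, 28 AAA, 3 C — 9 + 19 + 7 + 28 + 3 = 66 batteries.
One more battery must push some type to its target, so 66 + 1 = 67.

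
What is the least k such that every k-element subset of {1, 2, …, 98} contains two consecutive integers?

50

Partition {1, …, 98} into 49 pairs: {1,2}, {3,4}, …, {97,98}.
Choosing 49 integers — say the 49 even numbers 2, 4, …, 98 — takes one from each pair and avoids the property.
Choosing 50 forces two into the same pair by pigeonhole, and those are consecutive. So 50.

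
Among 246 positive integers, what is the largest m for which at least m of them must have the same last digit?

The 246 positive integers fall into 10 possible last digits.
If each of the 10 possible last digits held at most 24, the total would be at most 10 × 24 = 240 < 246, a contradiction.
So at least one holds ⌈246/10⌉ = 25.

25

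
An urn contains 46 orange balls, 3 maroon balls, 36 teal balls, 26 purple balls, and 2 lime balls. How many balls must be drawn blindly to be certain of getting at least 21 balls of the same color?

Treat the 5 colors as pigeonholes.
In the worst case we take at most 20 of each color, but all 3 maroon and all 2 lime (fewer than 20), giving 20 + 3 + 20 + 20 + 2 = 65.
One more ball then forces some color to 21, so 65 + 1 = 66.

66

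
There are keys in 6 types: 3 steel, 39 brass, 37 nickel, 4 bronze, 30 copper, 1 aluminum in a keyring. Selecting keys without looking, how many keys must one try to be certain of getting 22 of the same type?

In the worst case we take at most 21 of each type, but all 3 steel, all 4 bronze, and all 1 aluminum (fewer than 21), giving 3 + 21 + 21 + 4 + 21 + 1 = 71.
One more key then forces some type to 22, so 71 + 1 = 72.

72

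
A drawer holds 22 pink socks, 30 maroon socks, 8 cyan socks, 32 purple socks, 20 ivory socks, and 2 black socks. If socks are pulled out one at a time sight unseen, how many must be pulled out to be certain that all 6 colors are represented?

113

The hardest color to obtain is black: we could draw every other sock first — 114 − 2 = 112 socks — without a single black one.
The next draw must be black, so 112 + 1 = 113.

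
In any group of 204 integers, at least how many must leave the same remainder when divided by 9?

23

The 204 integers fall into 9 residue classes modulo 9.
If each of the 9 residue classes modulo 9 held at most 22, the total would be at most 9 × 22 = 198 < 204, a contradiction.
So at least one holds ⌈204/9⌉ = 23.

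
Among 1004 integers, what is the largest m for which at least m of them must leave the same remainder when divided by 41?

The 1004 integers fall into 41 residue classes modulo 41.
If each of the 41 residue classes modulo 41 held at most 24, the total would be at most 41 × 24 = 984 < 1004, a contradiction.
So at least one holds ⌈1004/41⌉ = 25.

25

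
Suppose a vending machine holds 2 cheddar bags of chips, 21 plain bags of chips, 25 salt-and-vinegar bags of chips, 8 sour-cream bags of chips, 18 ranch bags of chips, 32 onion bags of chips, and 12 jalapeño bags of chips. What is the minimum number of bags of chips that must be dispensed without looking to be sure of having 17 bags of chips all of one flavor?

87

Treat the 7 flavors as pigeonholes.
In the worst case we take at most 16 of each flavor, but all 2 cheddar, all 8 sour-cream, and all 12 jalapeño (fewer than 16), giving 2 + 16 + 16 + 8 + 16 + 16 + 12 = 86.
One more bag of chips then forces some flavor to 17, so 86 + 1 = 87.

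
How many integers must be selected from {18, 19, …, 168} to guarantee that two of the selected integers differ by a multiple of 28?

29

Group the integers by remainder mod 28; there are 28 residue classes, each nonempty in this range.
Choosing one from each class (28 integers) avoids any shared remainder.
One more choice must repeat a class, so two differ by a multiple of 28. Hence 28 + 1 = 29.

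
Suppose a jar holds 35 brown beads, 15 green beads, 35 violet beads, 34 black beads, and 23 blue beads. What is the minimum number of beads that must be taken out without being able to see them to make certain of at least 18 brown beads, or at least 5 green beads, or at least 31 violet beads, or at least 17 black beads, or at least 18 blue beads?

The worst case stops just short of every target: 17 brown, 4 green, 30 violet, 16 black, 17 blue — 17 + 4 + 30 + 16 + 17 = 84 beads.
One more bead must push some color to its target, so 84 + 1 = 85.

85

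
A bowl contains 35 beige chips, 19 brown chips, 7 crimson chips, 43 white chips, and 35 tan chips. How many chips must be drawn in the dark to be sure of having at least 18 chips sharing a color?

In the worst case we take at most 17 of each color, but all 7 crimson (fewer than 17), giving 17 + 17 + 7 + 17 + 17 = 75.
One more chip then forces some color to 18, so 75 + 1 = 76.

76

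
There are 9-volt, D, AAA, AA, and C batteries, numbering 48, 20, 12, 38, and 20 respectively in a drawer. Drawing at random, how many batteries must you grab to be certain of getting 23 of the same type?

97

In the worst case we take at most 22 of each type, but all 20 D, all 12 AAA, and all 20 C (fewer than 22), giving 22 + 20 + 12 + 22 + 20 = 96.
One more battery then forces some type to 23, so 96 + 1 = 97.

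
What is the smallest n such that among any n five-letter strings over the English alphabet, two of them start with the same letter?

There are 26 possible first letters acting as pigeonholes.
With 26 five-letter strings over the English alphabet we could place one in each, avoiding any repeat.
One more forces some class to hold 2, so 26 + 1 = 27.

27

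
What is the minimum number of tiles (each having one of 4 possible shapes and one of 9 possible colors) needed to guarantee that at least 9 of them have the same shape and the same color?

There are 4 × 9 = 36 (shape, color) combinations acting as pigeonholes.
With 36 × 8 = 288 tiles we could place exactly 8 in each, with no (shape, color) pair reaching 9.
One more forces some (shape, color) pair to hold 9, so 288 + 1 = 289.

289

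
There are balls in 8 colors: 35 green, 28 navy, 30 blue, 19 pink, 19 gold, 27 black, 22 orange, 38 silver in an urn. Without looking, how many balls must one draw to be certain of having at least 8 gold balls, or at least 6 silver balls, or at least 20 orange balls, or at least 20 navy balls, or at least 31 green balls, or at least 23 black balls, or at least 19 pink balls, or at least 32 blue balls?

151

The worst case stops just short of every target: 30 green, 19 navy, all 30 blue, 18 pink, 7 gold, 22 black, 19 orange, 5 silver — 30 + 19 + 30 + 18 + 7 + 22 + 19 + 5 = 150 balls.
One more ball must push some color to its target, so 150 + 1 = 151.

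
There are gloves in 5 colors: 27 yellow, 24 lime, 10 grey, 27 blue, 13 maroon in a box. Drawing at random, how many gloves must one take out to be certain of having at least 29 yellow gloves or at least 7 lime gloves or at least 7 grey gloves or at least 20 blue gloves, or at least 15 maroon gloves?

The worst case stops just short of every target: all 27 yellow, 6 lime, 6 grey, 19 blue, all 13 maroon — 27 + 6 + 6 + 19 + 13 = 71 gloves.
One more glove must push some color to its target, so 71 + 1 = 72.

72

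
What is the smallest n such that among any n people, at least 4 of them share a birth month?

There are 12 months of the year acting as pigeonholes.
With 12 × 3 = 36 people we could place exactly 3 in each, with no class reaching 4.
One more forces some class to hold 4, so 36 + 1 = 37.

37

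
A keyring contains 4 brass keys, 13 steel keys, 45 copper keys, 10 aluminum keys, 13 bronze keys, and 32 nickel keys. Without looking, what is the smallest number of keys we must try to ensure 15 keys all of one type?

In the worst case we take at most 14 of each type, but all 4 brass, all 13 steel, all 10 aluminum, and all 13 bronze (fewer than 14), giving 4 + 13 + 14 + 10 + 13 + 14 = 68.
One more key then forces some type to 15, so 68 + 1 = 69.

69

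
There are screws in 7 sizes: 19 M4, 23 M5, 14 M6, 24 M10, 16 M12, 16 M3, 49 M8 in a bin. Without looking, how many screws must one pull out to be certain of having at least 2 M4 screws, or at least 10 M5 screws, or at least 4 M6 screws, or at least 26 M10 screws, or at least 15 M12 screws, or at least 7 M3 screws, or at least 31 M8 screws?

88

The worst case stops just short of every target: 1 M4, 9 M5, 3 M6, all 24 M10, 14 M12, 6 M3, 30 M8 — 1 + 9 + 3 + 24 + 14 + 6 + 30 = 87 screws.
One more screw must push some size to its target, so 87 + 1 = 88.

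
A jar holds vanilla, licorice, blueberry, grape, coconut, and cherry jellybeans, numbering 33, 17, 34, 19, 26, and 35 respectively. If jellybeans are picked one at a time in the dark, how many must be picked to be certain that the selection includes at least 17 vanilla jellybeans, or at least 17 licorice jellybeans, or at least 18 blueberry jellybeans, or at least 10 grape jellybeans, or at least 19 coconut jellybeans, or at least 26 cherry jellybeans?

Each of the 6 flavors has its own threshold; avoid all of them simultaneously.
The worst case stops just short of every target: 16 vanilla, 16 licorice, 17 blueberry, 9 grape, 18 coconut, 25 cherry — 16 + 16 + 17 + 9 + 18 + 25 = 101 jellybeans.
One more jellybean must push some flavor to its target, so 101 + 1 = 102.

102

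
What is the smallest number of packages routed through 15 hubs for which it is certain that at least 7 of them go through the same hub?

91

There are 15 hubs acting as pigeonholes.
With 15 × 6 = 90 packages we could place exactly 6 in each, with no class reaching 7.
One more forces some class to hold 7, so 90 + 1 = 91.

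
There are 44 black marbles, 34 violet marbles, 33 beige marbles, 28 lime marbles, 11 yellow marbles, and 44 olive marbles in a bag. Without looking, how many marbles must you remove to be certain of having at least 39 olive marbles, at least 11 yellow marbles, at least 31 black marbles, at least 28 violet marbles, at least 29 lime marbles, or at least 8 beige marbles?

Each of the 6 colors has its own threshold; avoid all of them simultaneously.
The worst case stops just short of every target: 30 black, 27 violet, 7 beige, 28 lime, 10 yellow, 38 olive — 30 + 27 + 7 + 28 + 10 + 38 = 140 marbles.
One more marble must push some color to its target, so 140 + 1 = 141.

141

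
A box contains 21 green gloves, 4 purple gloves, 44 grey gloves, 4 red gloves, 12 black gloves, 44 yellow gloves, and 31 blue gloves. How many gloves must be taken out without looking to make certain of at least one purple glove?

157

The worst case draws every non-purple glove first: 21 + 44 + 4 + 12 + 44 + 31 = 156.
The next draw is then forced to be purple, giving 156 + 1 = 157.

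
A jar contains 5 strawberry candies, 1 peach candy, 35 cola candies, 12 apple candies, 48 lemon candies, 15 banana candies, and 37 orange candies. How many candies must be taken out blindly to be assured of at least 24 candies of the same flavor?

In the worst case we take at most 23 of each flavor, but all 5 strawberry, all 1 peach, all 12 apple, and all 15 banana (fewer than 23), giving 5 + 1 + 23 + 12 + 23 + 15 + 23 = 102.
One more candy then forces some flavor to 24, so 102 + 1 = 103.

103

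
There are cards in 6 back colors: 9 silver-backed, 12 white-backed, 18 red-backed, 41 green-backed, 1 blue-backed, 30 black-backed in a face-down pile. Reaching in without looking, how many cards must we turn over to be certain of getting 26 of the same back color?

Treat the 6 back colors as pigeonholes.
In the worst case we take at most 25 of each back color, but all 9 silver-backed, all 12 white-backed, all 18 red-backed, and all 1 blue-backed (fewer than 25), giving 9 + 12 + 18 + 25 + 1 + 25 = 90.
One more card then forces some back color to 26, so 90 + 1 = 91.

91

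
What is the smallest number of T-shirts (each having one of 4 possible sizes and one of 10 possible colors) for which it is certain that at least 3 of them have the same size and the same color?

There are 4 × 10 = 40 (size, color) combinations acting as pigeonholes.
With 40 × 2 = 80 T-shirts we could place exactly 2 in each, with no (size, color) pair reaching 3.
One more forces some (size, color) pair to hold 3, so 80 + 1 = 81.

81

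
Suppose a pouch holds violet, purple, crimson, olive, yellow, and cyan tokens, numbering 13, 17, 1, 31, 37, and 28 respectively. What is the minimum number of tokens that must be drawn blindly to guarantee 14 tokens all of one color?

In the worst case we take at most 13 of each color, but all 1 crimson (fewer than 13), giving 13 + 13 + 1 + 13 + 13 + 13 = 66.
One more token then forces some color to 14, so 66 + 1 = 67.

67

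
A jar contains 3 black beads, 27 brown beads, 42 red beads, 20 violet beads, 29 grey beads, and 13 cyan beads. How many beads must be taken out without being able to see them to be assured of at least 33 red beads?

125

The worst case draws every non-red bead first: 3 + 27 + 20 + 29 + 13 = 92.
The next 33 draws are then forced to be red, giving 92 + 33 = 125.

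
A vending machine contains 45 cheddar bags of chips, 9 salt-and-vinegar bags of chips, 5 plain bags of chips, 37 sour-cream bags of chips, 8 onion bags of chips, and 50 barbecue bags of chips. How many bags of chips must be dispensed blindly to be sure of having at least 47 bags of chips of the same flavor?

In the worst case we take at most 46 of each flavor, but all 45 cheddar, all 9 salt-and-vinegar, all 5 plain, all 37 sour-cream, and all 8 onion (fewer than 46), giving 45 + 9 + 5 + 37 + 8 + 46 = 150.
One more bag of chips then forces some flavor to 47, so 150 + 1 = 151.

151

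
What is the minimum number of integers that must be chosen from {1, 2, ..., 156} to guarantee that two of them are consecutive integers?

79

Partition {1, …, 156} into 78 pairs: {1,2}, {3,4}, …, {155,156}.
Choosing 78 integers — say the 78 even numbers 2, 4, …, 156 — takes one from each pair and avoids the property.
Choosing 79 forces two into the same pair by pigeonhole, and those are consecutive. So 79.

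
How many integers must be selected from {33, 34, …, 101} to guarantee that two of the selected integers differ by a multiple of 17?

Group the integers by remainder mod 17; there are 17 residue classes, each nonempty in this range.
Choosing one from each class (17 integers) avoids any shared remainder.
One more choice must repeat a class, so two differ by a multiple of 17. Hence 17 + 1 = 18.

18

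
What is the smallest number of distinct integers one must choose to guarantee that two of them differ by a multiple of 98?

99

Use the pigeonhole principle on residue classes: two integers differ by a multiple of 98 exactly when they share a remainder mod 98.
There are 98 residue classes mod 98, so 98 integers can all lie in distinct classes.
One more integer must repeat a residue, giving a difference divisible by 98. So n = 98 + 1 = 99.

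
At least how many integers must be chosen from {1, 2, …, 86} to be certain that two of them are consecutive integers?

44

Partition {1, …, 86} into 43 pairs: {1,2}, {3,4}, …, {85,86}.
Choosing 43 integers — say the 43 even numbers 2, 4, …, 86 — takes one from each pair and avoids the property.
Choosing 44 forces two into the same pair by pigeonhole, and those are consecutive. So 44.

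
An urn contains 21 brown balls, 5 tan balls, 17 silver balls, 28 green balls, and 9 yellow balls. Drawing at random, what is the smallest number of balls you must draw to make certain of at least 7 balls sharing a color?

Treat the 5 colors as pigeonholes.
In the worst case we take at most 6 of each color, but all 5 tan (fewer than 6), giving 6 + 5 + 6 + 6 + 6 = 29.
One more ball then forces some color to 7, so 29 + 1 = 30.

30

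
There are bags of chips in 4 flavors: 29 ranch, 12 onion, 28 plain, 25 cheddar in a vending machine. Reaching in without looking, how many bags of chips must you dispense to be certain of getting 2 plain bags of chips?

The worst case draws every non-plain bag of chips first: 29 + 12 + 25 = 66.
The next 2 draws are then forced to be plain, giving 66 + 2 = 68.

68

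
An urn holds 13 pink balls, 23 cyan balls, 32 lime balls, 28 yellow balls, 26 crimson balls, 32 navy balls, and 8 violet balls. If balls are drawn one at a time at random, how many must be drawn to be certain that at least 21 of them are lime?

The worst case draws every non-lime ball first: 13 + 23 + 28 + 26 + 32 + 8 = 130.
The next 21 draws are then forced to be lime, giving 130 + 21 = 151.

151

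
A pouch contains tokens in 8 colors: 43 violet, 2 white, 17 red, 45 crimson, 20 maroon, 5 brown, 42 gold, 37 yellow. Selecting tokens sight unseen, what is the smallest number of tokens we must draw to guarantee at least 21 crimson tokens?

187

The worst case draws every non-crimson token first: 43 + 2 + 17 + 20 + 5 + 42 + 37 = 166.
The next 21 draws are then forced to be crimson, giving 166 + 21 = 187.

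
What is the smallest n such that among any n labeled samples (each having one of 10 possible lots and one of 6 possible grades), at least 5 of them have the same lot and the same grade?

There are 10 × 6 = 60 (lot, grade) combinations acting as pigeonholes.
With 60 × 4 = 240 labeled samples we could place exactly 4 in each, with no (lot, grade) pair reaching 5.
One more forces some (lot, grade) pair to hold 5, so 240 + 1 = 241.

241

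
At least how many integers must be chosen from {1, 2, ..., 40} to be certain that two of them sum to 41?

21

Partition {1, …, 40} into 20 pairs: {1,40}, {2,39}, …, {20,21}.
Choosing 20 integers — say the integers 1 through 20 — takes one from each pair and avoids the property.
Choosing 21 forces two into the same pair by pigeonhole, and those sum to 41. So 21.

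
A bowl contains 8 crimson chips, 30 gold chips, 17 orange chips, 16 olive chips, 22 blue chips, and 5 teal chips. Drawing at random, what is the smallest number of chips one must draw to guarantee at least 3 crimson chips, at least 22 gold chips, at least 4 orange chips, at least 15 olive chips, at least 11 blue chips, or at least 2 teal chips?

The worst case stops just short of every target: 2 crimson, 21 gold, 3 orange, 14 olive, 10 blue, 1 teal — 2 + 21 + 3 + 14 + 10 + 1 = 51 chips.
One more chip must push some color to its target, so 51 + 1 = 52.

52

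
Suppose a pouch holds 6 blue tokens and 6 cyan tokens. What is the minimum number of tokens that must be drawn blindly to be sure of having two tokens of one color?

3

The worst case takes 1 token of each color without reaching 2 of any: 2 × 1 = 2.
The next token must bring some color to 2, so 2 + 1 = 3.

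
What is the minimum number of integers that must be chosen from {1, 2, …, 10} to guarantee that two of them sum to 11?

6

Partition {1, …, 10} into 5 pairs: {1,10}, {2,9}, …, {5,6}.
Choosing 5 integers — say the integers 1 through 5 — takes one from each pair and avoids the property.
Choosing 6 forces two into the same pair by pigeonhole, and those sum to 11. So 6.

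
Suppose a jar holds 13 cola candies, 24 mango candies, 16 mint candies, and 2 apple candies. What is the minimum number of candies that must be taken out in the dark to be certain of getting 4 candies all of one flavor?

In the worst case we take at most 3 of each flavor, but all 2 apple (fewer than 3), giving 3 + 3 + 3 + 2 = 11.
One more candy then forces some flavor to 4, so 11 + 1 = 12.

12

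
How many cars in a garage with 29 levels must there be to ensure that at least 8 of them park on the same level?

There are 29 levels acting as pigeonholes.
With 29 × 7 = 203 cars we could place exactly 7 in each, with no class reaching 8.
One more forces some class to hold 8, so 203 + 1 = 204.

204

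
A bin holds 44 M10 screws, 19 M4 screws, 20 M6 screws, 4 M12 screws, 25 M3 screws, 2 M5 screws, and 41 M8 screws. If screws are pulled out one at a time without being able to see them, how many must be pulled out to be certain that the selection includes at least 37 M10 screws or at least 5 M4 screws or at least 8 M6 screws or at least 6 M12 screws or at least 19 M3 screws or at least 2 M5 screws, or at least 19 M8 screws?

The worst case stops just short of every target: 36 M10, 4 M4, 7 M6, all 4 M12, 18 M3, 1 M5, 18 M8 — 36 + 4 + 7 + 4 + 18 + 1 + 18 = 88 screws.
One more screw must push some size to its target, so 88 + 1 = 89.

89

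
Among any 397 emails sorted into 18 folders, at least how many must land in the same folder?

If each of the 18 folders held at most 22, the total would be at most 18 × 22 = 396 < 397, a contradiction.
So at least one holds ⌈397/18⌉ = 23.

23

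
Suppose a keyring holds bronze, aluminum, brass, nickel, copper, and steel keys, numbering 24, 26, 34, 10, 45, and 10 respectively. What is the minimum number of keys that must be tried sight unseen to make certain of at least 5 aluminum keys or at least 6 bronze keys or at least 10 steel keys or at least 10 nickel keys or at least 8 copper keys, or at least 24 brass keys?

58

The worst case stops just short of every target: 5 bronze, 4 aluminum, 23 brass, 9 nickel, 7 copper, 9 steel — 5 + 4 + 23 + 9 + 7 + 9 = 57 keys.
One more key must push some type to its target, so 57 + 1 = 58.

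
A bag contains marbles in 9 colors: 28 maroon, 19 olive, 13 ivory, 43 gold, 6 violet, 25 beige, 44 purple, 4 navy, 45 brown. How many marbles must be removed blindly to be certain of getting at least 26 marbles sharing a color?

Treat the 9 colors as pigeonholes.
In the worst case we take at most 25 of each color, but all 19 olive, all 13 ivory, all 6 violet, and all 4 navy (fewer than 25), giving 25 + 19 + 13 + 25 + 6 + 25 + 25 + 4 + 25 = 167.
One more marble then forces some color to 26, so 167 + 1 = 168.

168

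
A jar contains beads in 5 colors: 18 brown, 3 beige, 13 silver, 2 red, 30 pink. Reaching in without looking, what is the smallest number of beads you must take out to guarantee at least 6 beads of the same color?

Treat the 5 colors as pigeonholes.
In the worst case we take at most 5 of each color, but all 3 beige and all 2 red (fewer than 5), giving 5 + 3 + 5 + 2 + 5 = 20.
One more bead then forces some color to 6, so 20 + 1 = 21.

21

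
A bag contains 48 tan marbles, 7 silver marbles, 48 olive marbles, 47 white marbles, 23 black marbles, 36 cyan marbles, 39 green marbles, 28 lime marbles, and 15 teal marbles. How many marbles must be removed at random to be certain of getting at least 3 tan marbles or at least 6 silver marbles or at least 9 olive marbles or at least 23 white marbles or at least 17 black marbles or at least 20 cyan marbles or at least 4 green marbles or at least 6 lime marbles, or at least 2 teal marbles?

82

The worst case stops just short of every target: 2 tan, 5 silver, 8 olive, 22 white, 16 black, 19 cyan, 3 green, 5 lime, 1 teal — 2 + 5 + 8 + 22 + 16 + 19 + 3 + 5 + 1 = 81 marbles.
One more marble must push some color to its target, so 81 + 1 = 82.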